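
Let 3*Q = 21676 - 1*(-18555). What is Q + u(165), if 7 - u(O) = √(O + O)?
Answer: 40252/3 - √330 ≈ 13399.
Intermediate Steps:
u(O) = 7 - √2*√O (u(O) = 7 - √(O + O) = 7 - √(2*O) = 7 - √2*√O)
Q = 40231/3 (Q = (21676 - 1*(-18555))/3 = (21676 + 18555)/3 = (⅓)*40231 = 40231/3 ≈ 13410.)
Q + u(165) = 40231/3 + (7 - √2*√165) = 40231/3 + (7 - √330) = 40252/3 - √330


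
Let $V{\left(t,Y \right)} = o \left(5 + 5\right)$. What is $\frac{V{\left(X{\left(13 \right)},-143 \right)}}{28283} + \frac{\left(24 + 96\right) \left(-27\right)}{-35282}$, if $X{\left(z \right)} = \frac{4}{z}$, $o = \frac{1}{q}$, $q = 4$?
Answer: $\frac{91725125}{997880806} \approx 0.09192$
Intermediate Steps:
$o = \frac{1}{4} \approx 0.25$
$V{\left(t,Y \right)} = \frac{5}{2}$ ($V{\left(t,Y \right)} = \frac{5 + 5}{4} = \frac{1}{4} \cdot 10 = \frac{5}{2}$)
$\frac{V{\left(X{\left(13 \right)},-143 \right)}}{28283} + \frac{\left(24 + 96\right) \left(-27\right)}{-35282} = \frac{5}{2 \cdot 28283} + \frac{\left(24 + 96\right) \left(-27\right)}{-35282} = \frac{5}{2} \cdot \frac{1}{28283} + 120 \left(-27\right) \left(- \frac{1}{35282}\right) = \frac{5}{56566} - - \frac{1620}{17641} = \frac{5}{56566} + \frac{1620}{17641} = \frac{91725125}{997880806}$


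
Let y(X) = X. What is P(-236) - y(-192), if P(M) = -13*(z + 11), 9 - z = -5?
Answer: -133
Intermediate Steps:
z = 14 (z = 9 - 1*(-5) = 9 + 5 = 14)
P(M) = -325 (P(M) = -13*(14 + 11) = -13*25 = -325)
P(-236) - y(-192) = -325 - 1*(-192) = -325 + 192 = -133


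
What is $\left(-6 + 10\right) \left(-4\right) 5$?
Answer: $-80$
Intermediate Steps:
$\left(-6 + 10\right) \left(-4\right) 5 = 4 \left(-4\right) 5 = \left(-16\right) 5 = -80$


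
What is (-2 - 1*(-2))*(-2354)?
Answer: 0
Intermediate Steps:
(-2 - 1*(-2))*(-2354) = (-2 + 2)*(-2354) = 0*(-2354) = 0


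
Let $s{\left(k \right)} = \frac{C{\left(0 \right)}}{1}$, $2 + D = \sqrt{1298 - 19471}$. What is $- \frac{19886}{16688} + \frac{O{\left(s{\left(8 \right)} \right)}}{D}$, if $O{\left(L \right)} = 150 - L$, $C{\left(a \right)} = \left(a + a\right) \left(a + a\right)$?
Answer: $- \frac{61079037}{50556296} - \frac{50 i \sqrt{18173}}{6059} \approx -1.2081 - 1.1125 i$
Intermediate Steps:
$D = -2 + i \sqrt{18173}$ ($D = -2 + \sqrt{1298 - 19471} = -2 + \sqrt{-18173} = -2 + i \sqrt{18173} \approx -2.0 + 134.81 i$)
$C{\left(a \right)} = 4 a^{2}$ ($C{\left(a \right)} = 2 a 2 a = 4 a^{2}$)
$s{\left(k \right)} = 0$ ($s{\left(k \right)} = \frac{4 \cdot 0^{2}}{1} = 4 \cdot 0 \cdot 1 = 0 \cdot 1 = 0$)
$- \frac{19886}{16688} + \frac{O{\left(s{\left(8 \right)} \right)}}{D} = - \frac{19886}{16688} + \frac{150 - 0}{-2 + i \sqrt{18173}} = \left(-19886\right) \frac{1}{16688} + \frac{150 + 0}{-2 + i \sqrt{18173}} = - \frac{9943}{8344} + \frac{150}{-2 + i \sqrt{18173}}$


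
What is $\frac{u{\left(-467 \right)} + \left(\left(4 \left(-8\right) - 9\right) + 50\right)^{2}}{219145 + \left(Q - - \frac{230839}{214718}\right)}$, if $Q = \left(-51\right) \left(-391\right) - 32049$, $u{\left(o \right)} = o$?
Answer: $- \frac{241636}{129605835} \approx -0.0018644$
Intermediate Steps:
$Q = -12108$ ($Q = 19941 - 32049 = -12108$)
$\frac{u{\left(-467 \right)} + \left(\left(4 \left(-8\right) - 9\right) + 50\right)^{2}}{219145 + \left(Q - - \frac{230839}{214718}\right)} = \frac{-467 + \left(\left(4 \left(-8\right) - 9\right) + 50\right)^{2}}{219145 - \left(12108 - \frac{230839}{214718}\right)} = \frac{-467 + \left(\left(-32 - 9\right) + 50\right)^{2}}{219145 - \left(12108 - \frac{673}{626}\right)} = \frac{-467 + \left(-41 + 50\right)^{2}}{219145 - \frac{7578935}{626}} = \frac{-467 + 9^{2}}{219145 + \left(-12108 + \frac{673}{626}\right)} = \frac{-467 + 81}{219145 - \frac{7578935}{626}} = - \frac{386}{\frac{129605835}{626}} = \left(-386\right) \frac{626}{129605835} = - \frac{241636}{129605835}$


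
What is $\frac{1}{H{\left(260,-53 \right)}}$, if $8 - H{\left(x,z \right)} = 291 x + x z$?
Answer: $- \frac{1}{61872} \approx -1.6162 \cdot 10^{-5}$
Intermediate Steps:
$H{\left(x,z \right)} = 8 - 291 x - x z$ ($H{\left(x,z \right)} = 8 - \left(291 x + x z\right) = 8 - 291 x - x z$)
$\frac{1}{H{\left(260,-53 \right)}} = \frac{1}{8 - 75660 - 260 \left(-53\right)} = \frac{1}{8 - 75660 + 13780} = \frac{1}{-61872} = - \frac{1}{61872}$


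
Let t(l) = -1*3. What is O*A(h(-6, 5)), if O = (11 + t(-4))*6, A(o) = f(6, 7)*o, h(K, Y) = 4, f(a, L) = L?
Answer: 1344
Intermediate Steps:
t(l) = -3
A(o) = 7*o
O = 48 (O = (11 - 3)*6 = 8*6 = 48)
O*A(h(-6, 5)) = 48*(7*4) = 48*28 = 1344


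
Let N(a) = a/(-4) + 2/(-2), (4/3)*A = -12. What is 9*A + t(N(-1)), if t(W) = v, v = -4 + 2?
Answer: -83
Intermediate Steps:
A = -9 (A = (3/4)*(-12) = -9)
N(a) = -1 - a/4 (N(a) = a*(-1/4) + 2*(-1/2) = -a/4 - 1 = -1 - a/4)
v = -2
t(W) = -2
9*A + t(N(-1)) = 9*(-9) - 2 = -81 - 2 = -83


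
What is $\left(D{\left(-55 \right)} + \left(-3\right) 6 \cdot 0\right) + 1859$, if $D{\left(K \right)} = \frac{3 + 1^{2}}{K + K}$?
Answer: $\frac{102243}{55} \approx 1859.0$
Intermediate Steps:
$D{\left(K \right)} = \frac{2}{K}$ ($D{\left(K \right)} = \frac{3 + 1}{2 K} = 4 \frac{1}{2 K} = \frac{2}{K}$)
$\left(D{\left(-55 \right)} + \left(-3\right) 6 \cdot 0\right) + 1859 = \left(\frac{2}{-55} + \left(-3\right) 6 \cdot 0\right) + 1859 = \left(2 \left(- \frac{1}{55}\right) - 0\right) + 1859 = \left(- \frac{2}{55} + 0\right) + 1859 = - \frac{2}{55} + 1859 = \frac{102243}{55}$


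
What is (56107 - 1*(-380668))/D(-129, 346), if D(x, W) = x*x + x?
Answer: 436775/16512 ≈ 26.452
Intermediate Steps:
D(x, W) = x + x**2 (D(x, W) = x**2 + x = x + x**2)
(56107 - 1*(-380668))/D(-129, 346) = (56107 - 1*(-380668))/((-129*(1 - 129))) = (56107 + 380668)/((-129*(-128))) = 436775/16512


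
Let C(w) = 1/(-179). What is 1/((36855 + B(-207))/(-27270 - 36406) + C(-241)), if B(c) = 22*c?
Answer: -11398004/5845555 ≈ -1.9499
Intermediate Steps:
C(w) = -1/179
1/((36855 + B(-207))/(-27270 - 36406) + C(-241)) = 1/((36855 + 22*(-207))/(-27270 - 36406) - 1/179) = 1/((36855 - 4554)/(-63676) - 1/179) = 1/(32301*(-1/63676) - 1/179) = 1/(-32301/63676 - 1/179) = 1/(-5845555/11398004) = -11398004/5845555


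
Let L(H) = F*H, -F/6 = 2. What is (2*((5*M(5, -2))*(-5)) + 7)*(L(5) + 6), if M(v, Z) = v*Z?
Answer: -27378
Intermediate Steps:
M(v, Z) = Z*v
F = -12 (F = -6*2 = -12)
L(H) = -12*H
(2*((5*M(5, -2))*(-5)) + 7)*(L(5) + 6) = (2*((5*(-2*5))*(-5)) + 7)*(-12*5 + 6) = (2*((5*(-10))*(-5)) + 7)*(-60 + 6) = (2*(-50*(-5)) + 7)*(-54) = (2*250 + 7)*(-54) = (500 + 7)*(-54) = 507*(-54) = -27378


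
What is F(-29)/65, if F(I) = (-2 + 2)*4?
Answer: 0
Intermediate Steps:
F(I) = 0 (F(I) = 0*4 = 0)
F(-29)/65 = 0/65 = 0*(1/65) = 0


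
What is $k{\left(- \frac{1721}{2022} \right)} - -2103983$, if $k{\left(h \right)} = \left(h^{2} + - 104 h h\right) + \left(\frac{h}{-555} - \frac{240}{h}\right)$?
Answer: $\frac{2739049796738461399}{1301711978340} \approx 2.1042 \cdot 10^{6}$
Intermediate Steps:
$k{\left(h \right)} = - \frac{240}{h} - 103 h^{2} - \frac{h}{555}$ ($k{\left(h \right)} = \left(h^{2} - 104 h^{2}\right) + \left(h \left(- \frac{1}{555}\right) - \frac{240}{h}\right) = - 103 h^{2} - \left(\frac{240}{h} + \frac{h}{555}\right) = - \frac{240}{h} - 103 h^{2} - \frac{h}{555}$)
$k{\left(- \frac{1721}{2022} \right)} - -2103983 = \left(- \frac{240}{\left(-1721\right) \frac{1}{2022}} - 103 \left(- \frac{1721}{2022}\right)^{2} - \frac{\left(-1721\right) \frac{1}{2022}}{555}\right) - -2103983 = \left(- \frac{240}{\left(-1721\right) \frac{1}{2022}} - 103 \left(\left(-1721\right) \frac{1}{2022}\right)^{2} - \frac{\left(-1721\right) \frac{1}{2022}}{555}\right) + 2103983 = \left(- \frac{240}{- \frac{1721}{2022}} - 103 \left(- \frac{1721}{2022}\right)^{2} - - \frac{1721}{1122210}\right) + 2103983 = \left(\left(-240\right) \left(- \frac{2022}{1721}\right) - \frac{305069623}{4088484} + \frac{1721}{1122210}\right) + 2103983 = \left(\frac{485280}{1721} - \frac{305069623}{4088484} + \frac{1721}{1122210}\right) + 2103983 = \frac{269923414733179}{1301711978340} + 2103983 = \frac{2739049796738461399}{1301711978340}$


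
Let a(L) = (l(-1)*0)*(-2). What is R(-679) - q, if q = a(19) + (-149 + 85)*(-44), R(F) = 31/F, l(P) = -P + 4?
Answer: -1912095/679 ≈ -2816.0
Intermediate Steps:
l(P) = 4 - P
a(L) = 0 (a(L) = ((4 - 1*(-1))*0)*(-2) = ((4 + 1)*0)*(-2) = (5*0)*(-2) = 0*(-2) = 0)
q = 2816 (q = 0 + (-149 + 85)*(-44) = 0 - 64*(-44) = 0 + 2816 = 2816)
R(-679) - q = 31/(-679) - 1*2816 = 31*(-1/679) - 2816 = -31/679 - 2816 = -1912095/679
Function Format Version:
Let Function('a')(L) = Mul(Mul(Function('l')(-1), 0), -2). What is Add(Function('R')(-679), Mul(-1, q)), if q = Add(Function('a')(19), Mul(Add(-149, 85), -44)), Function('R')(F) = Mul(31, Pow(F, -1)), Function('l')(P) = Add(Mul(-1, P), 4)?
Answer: Rational(-1912095, 679) ≈ -2816.0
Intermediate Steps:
Function('l')(P) = Add(4, Mul(-1, P))
Function('a')(L) = 0 (Function('a')(L) = Mul(Mul(Add(4, Mul(-1, -1)), 0), -2) = Mul(Mul(Add(4, 1), 0), -2) = Mul(Mul(5, 0), -2) = Mul(0, -2) = 0)
q = 2816 (q = Add(0, Mul(Add(-149, 85), -44)) = Add(0, Mul(-64, -44)) = Add(0, 2816) = 2816)
Add(Function('R')(-679), Mul(-1, q)) = Add(Mul(31, Pow(-679, -1)), Mul(-1, 2816)) = Add(Mul(31, Rational(-1, 679)), -2816) = Add(Rational(-31, 679), -2816) = Rational(-1912095, 679)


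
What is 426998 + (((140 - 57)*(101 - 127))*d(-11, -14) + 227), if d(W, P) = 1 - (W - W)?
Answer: 425067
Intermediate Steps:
d(W, P) = 1 (d(W, P) = 1 - 1*0 = 1 + 0 = 1)
426998 + (((140 - 57)*(101 - 127))*d(-11, -14) + 227) = 426998 + (((140 - 57)*(101 - 127))*1 + 227) = 426998 + ((83*(-26))*1 + 227) = 426998 + (-2158*1 + 227) = 426998 + (-2158 + 227) = 426998 - 1931 = 425067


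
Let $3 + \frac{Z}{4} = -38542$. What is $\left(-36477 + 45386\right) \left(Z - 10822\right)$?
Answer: $-1470002818$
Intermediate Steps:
$Z = -154180$ ($Z = -12 + 4 \left(-38542\right) = -12 - 154168 = -154180$)
$\left(-36477 + 45386\right) \left(Z - 10822\right) = \left(-36477 + 45386\right) \left(-154180 - 10822\right) = 8909 \left(-165002\right) = -1470002818$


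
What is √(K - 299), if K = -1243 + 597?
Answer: 3*I*√105 ≈ 30.741*I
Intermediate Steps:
K = -646
√(K - 299) = √(-646 - 299) = √(-945) = 3*I*√105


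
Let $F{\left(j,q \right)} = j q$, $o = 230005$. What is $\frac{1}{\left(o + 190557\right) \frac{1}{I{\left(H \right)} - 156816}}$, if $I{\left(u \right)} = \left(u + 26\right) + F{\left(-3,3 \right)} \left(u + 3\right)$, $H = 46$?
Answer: $- \frac{157185}{420562} \approx -0.37375$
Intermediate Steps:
$I{\left(u \right)} = -1 - 8 u$ ($I{\left(u \right)} = \left(u + 26\right) + \left(-3\right) 3 \left(u + 3\right) = \left(26 + u\right) - 9 \left(3 + u\right) = \left(26 + u\right) - \left(27 + 9 u\right) = -1 - 8 u$)
$\frac{1}{\left(o + 190557\right) \frac{1}{I{\left(H \right)} - 156816}} = \frac{1}{\left(230005 + 190557\right) \frac{1}{\left(-1 - 368\right) - 156816}} = \frac{1}{420562 \frac{1}{\left(-1 - 368\right) - 156816}} = \frac{1}{420562 \frac{1}{-369 - 156816}} = \frac{1}{420562 \frac{1}{-157185}} = \frac{1}{420562 \left(- \frac{1}{157185}\right)} = \frac{1}{- \frac{420562}{157185}} = - \frac{157185}{420562}$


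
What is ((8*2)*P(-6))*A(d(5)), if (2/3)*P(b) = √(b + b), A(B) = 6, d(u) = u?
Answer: 288*I*√3 ≈ 498.83*I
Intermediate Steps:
P(b) = 3*√2*√b/2 (P(b) = 3*√(b + b)/2 = 3*√(2*b)/2 = 3*(√2*√b)/2 = 3*√2*√b/2)
((8*2)*P(-6))*A(d(5)) = ((8*2)*(3*√2*√(-6)/2))*6 = (16*(3*√2*(I*√6)/2))*6 = (16*(3*I*√3))*6 = (48*I*√3)*6 = 288*I*√3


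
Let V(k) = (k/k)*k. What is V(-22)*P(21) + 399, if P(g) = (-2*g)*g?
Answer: 19803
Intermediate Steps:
P(g) = -2*g**2
V(k) = k (V(k) = 1*k = k)
V(-22)*P(21) + 399 = -(-44)*21**2 + 399 = -(-44)*441 + 399 = -22*(-882) + 399 = 19404 + 399 = 19803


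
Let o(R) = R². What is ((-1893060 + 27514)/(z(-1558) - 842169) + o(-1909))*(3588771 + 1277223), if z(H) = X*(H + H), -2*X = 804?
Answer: 808750179011386962/45607 ≈ 1.7733e+13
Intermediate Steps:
X = -402 (X = -½*804 = -402)
z(H) = -804*H (z(H) = -402*(H + H) = -804*H)
((-1893060 + 27514)/(z(-1558) - 842169) + o(-1909))*(3588771 + 1277223) = ((-1893060 + 27514)/(-804*(-1558) - 842169) + (-1909)²)*(3588771 + 1277223) = (-1865546/(1252632 - 842169) + 3644281)*4865994 = (-1865546/410463 + 3644281)*4865994 = (1495840646557/410463)*4865994 = 808750179011386962/45607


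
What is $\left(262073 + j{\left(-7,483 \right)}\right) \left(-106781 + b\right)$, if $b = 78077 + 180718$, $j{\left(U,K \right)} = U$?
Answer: $39837700924$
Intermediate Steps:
$b = 258795$
$\left(262073 + j{\left(-7,483 \right)}\right) \left(-106781 + b\right) = \left(262073 - 7\right) \left(-106781 + 258795\right) = 262066 \cdot 152014 = 39837700924$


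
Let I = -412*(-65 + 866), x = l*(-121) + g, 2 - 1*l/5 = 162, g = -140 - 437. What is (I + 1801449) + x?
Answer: 1567660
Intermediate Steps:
g = -577
l = -800 (l = 10 - 5*162 = 10 - 810 = -800)
x = 96223 (x = -800*(-121) - 577 = 96800 - 577 = 96223)
I = -330012 (I = -412*801 = -330012)
(I + 1801449) + x = (-330012 + 1801449) + 96223 = 1471437 + 96223 = 1567660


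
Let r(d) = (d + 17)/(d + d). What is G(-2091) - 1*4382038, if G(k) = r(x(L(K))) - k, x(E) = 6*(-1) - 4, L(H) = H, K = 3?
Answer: -87598947/20 ≈ -4.3799e+6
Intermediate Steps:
x(E) = -10 (x(E) = -6 - 4 = -10)
r(d) = (17 + d)/(2*d) (r(d) = (17 + d)/((2*d)) = (17 + d)*(1/(2*d)) = (17 + d)/(2*d))
G(k) = -7/20 - k (G(k) = (½)*(17 - 10)/(-10) - k = (½)*(-⅒)*7 - k = -7/20 - k)
G(-2091) - 1*4382038 = (-7/20 - 1*(-2091)) - 1*4382038 = (-7/20 + 2091) - 4382038 = 41813/20 - 4382038 = -87598947/20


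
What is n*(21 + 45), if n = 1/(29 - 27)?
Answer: 33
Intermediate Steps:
n = ½ (n = 1/2 = ½ ≈ 0.50000)
n*(21 + 45) = (21 + 45)/2 = (½)*66 = 33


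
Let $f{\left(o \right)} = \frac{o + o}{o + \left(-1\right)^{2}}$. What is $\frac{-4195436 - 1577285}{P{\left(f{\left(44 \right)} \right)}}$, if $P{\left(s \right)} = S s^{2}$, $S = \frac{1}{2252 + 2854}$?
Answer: $- \frac{29843957343825}{3872} \approx -7.7076 \cdot 10^{9}$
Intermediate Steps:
$S = \frac{1}{5106} \approx 0.00019585$
$f{\left(o \right)} = \frac{2 o}{1 + o}$ ($f{\left(o \right)} = \frac{2 o}{o + 1} = \frac{2 o}{1 + o}$)
$P{\left(s \right)} = \frac{s^{2}}{5106}$
$\frac{-4195436 - 1577285}{P{\left(f{\left(44 \right)} \right)}} = \frac{-4195436 - 1577285}{\frac{1}{5106} \left(2 \cdot 44 \frac{1}{1 + 44}\right)^{2}} = - \frac{5772721}{\frac{1}{5106} \left(2 \cdot 44 \cdot \frac{1}{45}\right)^{2}} = - \frac{5772721}{\frac{1}{5106} \left(\frac{88}{45}\right)^{2}} = - \frac{5772721}{\frac{1}{5106} \cdot \frac{7744}{2025}} = - \frac{5772721}{\frac{3872}{5169825}} = \left(-5772721\right) \frac{5169825}{3872} = - \frac{29843957343825}{3872}$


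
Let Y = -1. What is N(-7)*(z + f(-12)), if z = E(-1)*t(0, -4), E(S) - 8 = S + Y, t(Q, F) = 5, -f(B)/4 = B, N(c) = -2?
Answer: -156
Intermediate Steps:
f(B) = -4*B
E(S) = 7 + S (E(S) = 8 + (S - 1) = 8 + (-1 + S) = 7 + S)
z = 30 (z = (7 - 1)*5 = 6*5 = 30)
N(-7)*(z + f(-12)) = -2*(30 - 4*(-12)) = -2*(30 + 48) = -2*78 = -156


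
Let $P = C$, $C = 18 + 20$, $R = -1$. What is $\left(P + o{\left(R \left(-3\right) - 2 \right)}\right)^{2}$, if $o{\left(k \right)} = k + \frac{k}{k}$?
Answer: $1600$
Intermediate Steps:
$o{\left(k \right)} = 1 + k$ ($o{\left(k \right)} = k + 1 = 1 + k$)
$C = 38$
$P = 38$
$\left(P + o{\left(R \left(-3\right) - 2 \right)}\right)^{2} = \left(38 + \left(1 - -1\right)\right)^{2} = \left(38 + \left(1 + \left(3 - 2\right)\right)\right)^{2} = \left(38 + \left(1 + 1\right)\right)^{2} = \left(38 + 2\right)^{2} = 40^{2} = 1600$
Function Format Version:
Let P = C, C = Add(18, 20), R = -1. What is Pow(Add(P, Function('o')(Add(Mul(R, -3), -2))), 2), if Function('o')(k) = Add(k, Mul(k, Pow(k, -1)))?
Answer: 1600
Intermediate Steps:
Function('o')(k) = Add(1, k) (Function('o')(k) = Add(k, 1) = Add(1, k))
C = 38
P = 38
Pow(Add(P, Function('o')(Add(Mul(R, -3), -2))), 2) = Pow(Add(38, Add(1, Add(Mul(-1, -3), -2))), 2) = Pow(Add(38, Add(1, Add(3, -2))), 2) = Pow(Add(38, Add(1, 1)), 2) = Pow(Add(38, 2), 2) = Pow(40, 2) = 1600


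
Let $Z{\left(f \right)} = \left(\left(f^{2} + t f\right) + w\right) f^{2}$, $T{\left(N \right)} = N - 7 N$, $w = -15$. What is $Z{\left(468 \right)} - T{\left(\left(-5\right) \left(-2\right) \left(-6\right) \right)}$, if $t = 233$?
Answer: $71851479912$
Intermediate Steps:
$T{\left(N \right)} = - 6 N$
$Z{\left(f \right)} = f^{2} \left(-15 + f^{2} + 233 f\right)$ ($Z{\left(f \right)} = \left(\left(f^{2} + 233 f\right) - 15\right) f^{2} = \left(-15 + f^{2} + 233 f\right) f^{2} = f^{2} \left(-15 + f^{2} + 233 f\right)$)
$Z{\left(468 \right)} - T{\left(\left(-5\right) \left(-2\right) \left(-6\right) \right)} = 468^{2} \left(-15 + 468^{2} + 233 \cdot 468\right) - - 6 \left(-5\right) \left(-2\right) \left(-6\right) = 219024 \left(-15 + 219024 + 109044\right) - - 6 \cdot 10 \left(-6\right) = 219024 \cdot 328053 - \left(-6\right) \left(-60\right) = 71851480272 - 360 = 71851479912$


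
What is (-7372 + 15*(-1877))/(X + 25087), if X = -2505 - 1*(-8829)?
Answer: -35527/31411 ≈ -1.1310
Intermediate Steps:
X = 6324 (X = -2505 + 8829 = 6324)
(-7372 + 15*(-1877))/(X + 25087) = (-7372 + 15*(-1877))/(6324 + 25087) = (-7372 - 28155)/31411 = -35527*1/31411 = -35527/31411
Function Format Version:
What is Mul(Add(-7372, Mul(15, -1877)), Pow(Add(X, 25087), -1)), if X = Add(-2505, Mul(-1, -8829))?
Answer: Rational(-35527, 31411) ≈ -1.1310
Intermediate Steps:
X = 6324 (X = Add(-2505, 8829) = 6324)
Mul(Add(-7372, Mul(15, -1877)), Pow(Add(X, 25087), -1)) = Mul(Add(-7372, Mul(15, -1877)), Pow(Add(6324, 25087), -1)) = Mul(Add(-7372, -28155), Pow(31411, -1)) = Mul(-35527, Rational(1, 31411)) = Rational(-35527, 31411)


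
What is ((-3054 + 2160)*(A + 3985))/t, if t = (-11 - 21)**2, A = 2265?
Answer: -1396875/256 ≈ -5456.5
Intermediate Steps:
t = 1024 (t = (-32)**2 = 1024)
((-3054 + 2160)*(A + 3985))/t = ((-3054 + 2160)*(2265 + 3985))/1024 = -894*6250*(1/1024) = -5587500*1/1024 = -1396875/256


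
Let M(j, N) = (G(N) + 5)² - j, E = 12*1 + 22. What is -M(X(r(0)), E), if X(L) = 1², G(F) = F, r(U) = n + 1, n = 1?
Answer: -1520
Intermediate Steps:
r(U) = 2 (r(U) = 1 + 1 = 2)
E = 34 (E = 12 + 22 = 34)
X(L) = 1
M(j, N) = (5 + N)² - j (M(j, N) = (N + 5)² - j = (5 + N)² - j)
-M(X(r(0)), E) = -((5 + 34)² - 1*1) = -(39² - 1) = -(1521 - 1) = -1*1520 = -1520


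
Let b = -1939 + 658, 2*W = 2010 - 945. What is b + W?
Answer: -1497/2 ≈ -748.50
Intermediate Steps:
W = 1065/2 (W = (2010 - 945)/2 = (1/2)*1065 = 1065/2 ≈ 532.50)
b = -1281
b + W = -1281 + 1065/2 = -1497/2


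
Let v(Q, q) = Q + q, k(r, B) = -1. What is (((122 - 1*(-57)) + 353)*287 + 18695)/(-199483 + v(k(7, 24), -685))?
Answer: -171379/200169 ≈ -0.85617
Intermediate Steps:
(((122 - 1*(-57)) + 353)*287 + 18695)/(-199483 + v(k(7, 24), -685)) = (((122 - 1*(-57)) + 353)*287 + 18695)/(-199483 + (-1 - 685)) = (((122 + 57) + 353)*287 + 18695)/(-199483 - 686) = ((179 + 353)*287 + 18695)/(-200169) = (532*287 + 18695)*(-1/200169) = (152684 + 18695)*(-1/200169) = 171379*(-1/200169) = -171379/200169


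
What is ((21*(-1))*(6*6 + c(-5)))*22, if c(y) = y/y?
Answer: -17094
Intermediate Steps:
c(y) = 1
((21*(-1))*(6*6 + c(-5)))*22 = ((21*(-1))*(6*6 + 1))*22 = -21*(36 + 1)*22 = -21*37*22 = -777*22 = -17094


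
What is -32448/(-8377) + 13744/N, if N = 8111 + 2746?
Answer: 467421424/90949089 ≈ 5.1394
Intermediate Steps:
N = 10857
-32448/(-8377) + 13744/N = -32448/(-8377) + 13744/10857 = -32448*(-1/8377) + 13744*(1/10857) = 32448/8377 + 13744/10857 = 467421424/90949089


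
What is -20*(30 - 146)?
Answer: 2320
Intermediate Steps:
-20*(30 - 146) = -20*(-116) = 2320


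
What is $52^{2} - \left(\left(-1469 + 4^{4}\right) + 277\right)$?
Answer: $3640$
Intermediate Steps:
$52^{2} - \left(\left(-1469 + 4^{4}\right) + 277\right) = 2704 - \left(\left(-1469 + 256\right) + 277\right) = 2704 - \left(-1213 + 277\right) = 2704 - -936 = 2704 + 936 = 3640$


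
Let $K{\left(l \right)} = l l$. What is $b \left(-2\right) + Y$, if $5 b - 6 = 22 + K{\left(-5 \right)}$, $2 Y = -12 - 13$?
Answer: $- \frac{337}{10} \approx -33.7$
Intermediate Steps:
$Y = - \frac{25}{2}$ ($Y = \frac{-12 - 13}{2} = \frac{1}{2} \left(-25\right) = - \frac{25}{2} \approx -12.5$)
$K{\left(l \right)} = l^{2}$
$b = \frac{53}{5}$ ($b = \frac{6}{5} + \frac{22 + \left(-5\right)^{2}}{5} = \frac{6}{5} + \frac{22 + 25}{5} = \frac{6}{5} + \frac{1}{5} \cdot 47 = \frac{6}{5} + \frac{47}{5} = \frac{53}{5} \approx 10.6$)
$b \left(-2\right) + Y = \frac{53}{5} \left(-2\right) - \frac{25}{2} = - \frac{106}{5} - \frac{25}{2} = - \frac{337}{10}$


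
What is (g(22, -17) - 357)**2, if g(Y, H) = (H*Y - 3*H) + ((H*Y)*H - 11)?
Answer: 32114889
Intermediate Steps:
g(Y, H) = -11 - 3*H + H*Y + Y*H**2 (g(Y, H) = (-3*H + H*Y) + (Y*H**2 - 11) = (-3*H + H*Y) + (-11 + Y*H**2) = -11 - 3*H + H*Y + Y*H**2)
(g(22, -17) - 357)**2 = ((-11 - 3*(-17) - 17*22 + 22*(-17)**2) - 357)**2 = ((-11 + 51 - 374 + 22*289) - 357)**2 = ((-11 + 51 - 374 + 6358) - 357)**2 = (6024 - 357)**2 = 5667**2 = 32114889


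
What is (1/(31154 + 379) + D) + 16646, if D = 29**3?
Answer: 1293956656/31533 ≈ 41035.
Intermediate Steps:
D = 24389
(1/(31154 + 379) + D) + 16646 = (1/(31154 + 379) + 24389) + 16646 = (1/31533 + 24389) + 16646 = 769058338/31533 + 16646 = 1293956656/31533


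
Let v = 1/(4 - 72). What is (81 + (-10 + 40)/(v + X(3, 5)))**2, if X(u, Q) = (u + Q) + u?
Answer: 434680801/62001 ≈ 7010.9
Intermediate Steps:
X(u, Q) = Q + 2*u (X(u, Q) = (Q + u) + u = Q + 2*u)
v = -1/68 (v = 1/(-68) = -1/68 ≈ -0.014706)
(81 + (-10 + 40)/(v + X(3, 5)))**2 = (81 + (-10 + 40)/(-1/68 + (5 + 2*3)))**2 = (81 + 30/(-1/68 + (5 + 6)))**2 = (81 + 30/(-1/68 + 11))**2 = (81 + 30/(747/68))**2 = (81 + 30*(68/747))**2 = (81 + 680/249)**2 = (20849/249)**2 = 434680801/62001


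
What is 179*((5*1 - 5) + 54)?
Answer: 9666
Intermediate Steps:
179*((5*1 - 5) + 54) = 179*((5 - 5) + 54) = 179*(0 + 54) = 179*54 = 9666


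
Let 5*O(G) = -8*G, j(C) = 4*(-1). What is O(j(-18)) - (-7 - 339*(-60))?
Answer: -101633/5 ≈ -20327.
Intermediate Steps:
j(C) = -4
O(G) = -8*G/5 (O(G) = (-8*G)/5 = -8*G/5)
O(j(-18)) - (-7 - 339*(-60)) = -8/5*(-4) - (-7 - 339*(-60)) = 32/5 - (-7 + 20340) = 32/5 - 1*20333 = 32/5 - 20333 = -101633/5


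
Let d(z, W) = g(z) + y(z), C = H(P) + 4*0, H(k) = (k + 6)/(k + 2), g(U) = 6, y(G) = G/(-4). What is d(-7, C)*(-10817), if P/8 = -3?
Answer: -335327/4 ≈ -83832.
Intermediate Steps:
P = -24 (P = 8*(-3) = -24)
y(G) = -G/4 (y(G) = G*(-¼) = -G/4)
H(k) = (6 + k)/(2 + k)
C = 9/11 (C = (6 - 24)/(2 - 24) + 4*0 = -18/(-22) + 0 = -1/22*(-18) + 0 = 9/11 + 0 = 9/11 ≈ 0.81818)
d(z, W) = 6 - z/4
d(-7, C)*(-10817) = (6 - ¼*(-7))*(-10817) = (6 + 7/4)*(-10817) = (31/4)*(-10817) = -335327/4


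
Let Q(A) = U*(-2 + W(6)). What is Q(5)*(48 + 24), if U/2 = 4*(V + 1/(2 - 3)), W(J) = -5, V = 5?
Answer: -16128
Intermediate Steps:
U = 32 (U = 2*(4*(5 + 1/(2 - 3))) = 2*(4*(5 + 1/(-1))) = 2*(4*(5 - 1)) = 2*(4*4) = 2*16 = 32)
Q(A) = -224 (Q(A) = 32*(-2 - 5) = 32*(-7) = -224)
Q(5)*(48 + 24) = -224*(48 + 24) = -224*72 = -16128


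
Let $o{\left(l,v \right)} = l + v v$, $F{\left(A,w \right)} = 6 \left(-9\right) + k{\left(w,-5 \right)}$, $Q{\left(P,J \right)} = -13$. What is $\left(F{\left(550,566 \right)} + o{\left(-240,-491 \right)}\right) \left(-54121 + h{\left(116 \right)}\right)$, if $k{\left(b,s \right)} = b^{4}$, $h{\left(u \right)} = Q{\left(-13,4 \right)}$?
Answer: $-5555675386050082$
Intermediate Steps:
$h{\left(u \right)} = -13$
$F{\left(A,w \right)} = -54 + w^{4}$ ($F{\left(A,w \right)} = 6 \left(-9\right) + w^{4} = -54 + w^{4}$)
$o{\left(l,v \right)} = l + v^{2}$
$\left(F{\left(550,566 \right)} + o{\left(-240,-491 \right)}\right) \left(-54121 + h{\left(116 \right)}\right) = \left(\left(-54 + 566^{4}\right) - \left(240 - \left(-491\right)^{2}\right)\right) \left(-54121 - 13\right) = \left(\left(-54 + 102627966736\right) + \left(-240 + 241081\right)\right) \left(-54134\right) = \left(102627966682 + 240841\right) \left(-54134\right) = 102628207523 \left(-54134\right) = -5555675386050082$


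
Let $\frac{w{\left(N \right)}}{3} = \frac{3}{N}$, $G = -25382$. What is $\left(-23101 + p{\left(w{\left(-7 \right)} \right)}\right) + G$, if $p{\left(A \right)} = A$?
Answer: $- \frac{339390}{7} \approx -48484.0$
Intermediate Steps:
$w{\left(N \right)} = \frac{9}{N}$ ($w{\left(N \right)} = 3 \frac{3}{N} = \frac{9}{N}$)
$\left(-23101 + p{\left(w{\left(-7 \right)} \right)}\right) + G = \left(-23101 + \frac{9}{-7}\right) - 25382 = \left(-23101 + 9 \left(- \frac{1}{7}\right)\right) - 25382 = \left(-23101 - \frac{9}{7}\right) - 25382 = - \frac{161716}{7} - 25382 = - \frac{339390}{7}$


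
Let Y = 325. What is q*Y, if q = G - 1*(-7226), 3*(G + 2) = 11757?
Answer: 3621475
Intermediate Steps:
G = 3917 (G = -2 + (⅓)*11757 = -2 + 3919 = 3917)
q = 11143 (q = 3917 - 1*(-7226) = 3917 + 7226 = 11143)
q*Y = 11143*325 = 3621475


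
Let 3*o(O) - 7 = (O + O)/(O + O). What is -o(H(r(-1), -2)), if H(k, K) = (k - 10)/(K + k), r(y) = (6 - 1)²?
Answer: -8/3 ≈ -2.6667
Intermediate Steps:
r(y) = 25 (r(y) = 5² = 25)
H(k, K) = (-10 + k)/(K + k)
o(O) = 8/3 (o(O) = 7/3 + ((O + O)/(O + O))/3 = 7/3 + ((2*O)/((2*O)))/3 = 7/3 + ((2*O)*(1/(2*O)))/3 = 7/3 + (⅓)*1 = 7/3 + ⅓ = 8/3)
-o(H(r(-1), -2)) = -1*8/3 = -8/3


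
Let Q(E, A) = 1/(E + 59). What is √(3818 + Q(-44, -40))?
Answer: √859065/15 ≈ 61.791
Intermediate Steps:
Q(E, A) = 1/(59 + E)
√(3818 + Q(-44, -40)) = √(3818 + 1/(59 - 44)) = √(3818 + 1/15) = √(57271/15) = √859065/15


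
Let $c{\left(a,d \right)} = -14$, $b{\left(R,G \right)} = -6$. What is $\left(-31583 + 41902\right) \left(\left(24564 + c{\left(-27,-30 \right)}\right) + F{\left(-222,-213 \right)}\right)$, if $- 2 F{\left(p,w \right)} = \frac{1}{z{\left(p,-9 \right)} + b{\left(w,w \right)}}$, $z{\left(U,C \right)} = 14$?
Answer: $\frac{4053292881}{16} \approx 2.5333 \cdot 10^{8}$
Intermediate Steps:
$F{\left(p,w \right)} = - \frac{1}{16}$ ($F{\left(p,w \right)} = - \frac{1}{2 \left(14 - 6\right)} = - \frac{1}{2 \cdot 8} = \left(- \frac{1}{2}\right) \frac{1}{8} = - \frac{1}{16}$)
$\left(-31583 + 41902\right) \left(\left(24564 + c{\left(-27,-30 \right)}\right) + F{\left(-222,-213 \right)}\right) = \left(-31583 + 41902\right) \left(\left(24564 - 14\right) - \frac{1}{16}\right) = 10319 \left(24550 - \frac{1}{16}\right) = 10319 \cdot \frac{392799}{16} = \frac{4053292881}{16}$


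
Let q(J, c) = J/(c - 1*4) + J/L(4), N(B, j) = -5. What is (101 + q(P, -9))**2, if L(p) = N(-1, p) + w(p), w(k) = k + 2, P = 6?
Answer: 1918225/169 ≈ 11350.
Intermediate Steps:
w(k) = 2 + k
L(p) = -3 + p (L(p) = -5 + (2 + p) = -3 + p)
q(J, c) = J + J/(-4 + c) (q(J, c) = J/(c - 1*4) + J/(-3 + 4) = J/(c - 4) + J/1 = J/(-4 + c) + J*1 = J/(-4 + c) + J = J + J/(-4 + c))
(101 + q(P, -9))**2 = (101 + 6*(-3 - 9)/(-4 - 9))**2 = (101 + 6*(-12)/(-13))**2 = (101 + 6*(-1/13)*(-12))**2 = (101 + 72/13)**2 = (1385/13)**2 = 1918225/169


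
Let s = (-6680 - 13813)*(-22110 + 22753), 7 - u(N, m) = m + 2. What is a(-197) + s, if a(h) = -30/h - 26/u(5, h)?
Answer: -262182748634/19897 ≈ -1.3177e+7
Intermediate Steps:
u(N, m) = 5 - m (u(N, m) = 7 - (m + 2) = 7 - (2 + m) = 7 + (-2 - m) = 5 - m)
a(h) = -30/h - 26/(5 - h)
s = -13176999 (s = -20493*643 = -13176999)
a(-197) + s = 2*(75 - 2*(-197))/(-197*(-5 - 197)) - 13176999 = 2*(-1/197)*(75 + 394)/(-202) - 13176999 = 2*(-1/197)*(-1/202)*469 - 13176999 = 469/19897 - 13176999 = -262182748634/19897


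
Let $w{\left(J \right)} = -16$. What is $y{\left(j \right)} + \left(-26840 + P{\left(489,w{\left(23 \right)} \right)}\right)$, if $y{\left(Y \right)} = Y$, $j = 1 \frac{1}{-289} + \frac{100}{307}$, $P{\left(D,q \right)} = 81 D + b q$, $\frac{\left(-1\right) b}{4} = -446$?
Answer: $- \frac{1399576732}{88723} \approx -15775.0$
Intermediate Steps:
$b = 1784$ ($b = \left(-4\right) \left(-446\right) = 1784$)
$P{\left(D,q \right)} = 81 D + 1784 q$
$j = \frac{28593}{88723}$ ($j = 1 \left(- \frac{1}{289}\right) + 100 \cdot \frac{1}{307} = - \frac{1}{289} + \frac{100}{307} = \frac{28593}{88723} \approx 0.32227$)
$y{\left(j \right)} + \left(-26840 + P{\left(489,w{\left(23 \right)} \right)}\right) = \frac{28593}{88723} + \left(-26840 + \left(81 \cdot 489 + 1784 \left(-16\right)\right)\right) = \frac{28593}{88723} + \left(-26840 + \left(39609 - 28544\right)\right) = \frac{28593}{88723} + \left(-26840 + 11065\right) = \frac{28593}{88723} - 15775 = - \frac{1399576732}{88723}$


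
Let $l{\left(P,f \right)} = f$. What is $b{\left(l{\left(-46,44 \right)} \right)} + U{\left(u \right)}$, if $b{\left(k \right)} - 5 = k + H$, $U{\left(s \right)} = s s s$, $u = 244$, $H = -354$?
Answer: $14526479$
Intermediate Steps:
$U{\left(s \right)} = s^{3}$ ($U{\left(s \right)} = s^{2} s = s^{3}$)
$b{\left(k \right)} = -349 + k$ ($b{\left(k \right)} = 5 + \left(k - 354\right) = 5 + \left(-354 + k\right) = -349 + k$)
$b{\left(l{\left(-46,44 \right)} \right)} + U{\left(u \right)} = \left(-349 + 44\right) + 244^{3} = -305 + 14526784 = 14526479$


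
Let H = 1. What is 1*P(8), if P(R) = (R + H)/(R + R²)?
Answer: ⅛ ≈ 0.12500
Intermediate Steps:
P(R) = (1 + R)/(R + R²) (P(R) = (R + 1)/(R + R²) = (1 + R)/(R + R²))
1*P(8) = 1/8 = 1*(⅛) = ⅛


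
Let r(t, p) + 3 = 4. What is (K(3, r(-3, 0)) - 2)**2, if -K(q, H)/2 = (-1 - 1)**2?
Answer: 100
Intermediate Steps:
r(t, p) = 1 (r(t, p) = -3 + 4 = 1)
K(q, H) = -8 (K(q, H) = -2*(-1 - 1)**2 = -2*(-2)**2 = -2*4 = -8)
(K(3, r(-3, 0)) - 2)**2 = (-8 - 2)**2 = (-10)**2 = 100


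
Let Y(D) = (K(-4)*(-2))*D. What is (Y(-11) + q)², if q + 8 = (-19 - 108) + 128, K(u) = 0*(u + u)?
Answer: 49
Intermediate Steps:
K(u) = 0 (K(u) = 0*(2*u) = 0)
q = -7 (q = -8 + ((-19 - 108) + 128) = -8 + (-127 + 128) = -8 + 1 = -7)
Y(D) = 0 (Y(D) = (0*(-2))*D = 0*D = 0)
(Y(-11) + q)² = (0 - 7)² = (-7)² = 49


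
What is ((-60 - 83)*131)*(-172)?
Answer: 3222076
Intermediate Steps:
((-60 - 83)*131)*(-172) = -143*131*(-172) = -18733*(-172) = 3222076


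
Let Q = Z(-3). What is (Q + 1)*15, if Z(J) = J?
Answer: -30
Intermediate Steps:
Q = -3
(Q + 1)*15 = (-3 + 1)*15 = -2*15 = -30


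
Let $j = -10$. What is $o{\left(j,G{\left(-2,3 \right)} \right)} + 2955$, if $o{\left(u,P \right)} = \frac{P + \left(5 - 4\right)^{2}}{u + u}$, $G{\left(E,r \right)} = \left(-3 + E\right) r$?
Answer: $\frac{29557}{10} \approx 2955.7$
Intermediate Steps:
$G{\left(E,r \right)} = r \left(-3 + E\right)$
$o{\left(u,P \right)} = \frac{1 + P}{2 u}$ ($o{\left(u,P \right)} = \frac{P + 1^{2}}{2 u} = \left(P + 1\right) \frac{1}{2 u} = \left(1 + P\right) \frac{1}{2 u} = \frac{1 + P}{2 u}$)
$o{\left(j,G{\left(-2,3 \right)} \right)} + 2955 = \frac{1 + 3 \left(-3 - 2\right)}{2 \left(-10\right)} + 2955 = \frac{1}{2} \left(- \frac{1}{10}\right) \left(1 + 3 \left(-5\right)\right) + 2955 = \frac{1}{2} \left(- \frac{1}{10}\right) \left(1 - 15\right) + 2955 = \frac{1}{2} \left(- \frac{1}{10}\right) \left(-14\right) + 2955 = \frac{7}{10} + 2955 = \frac{29557}{10}$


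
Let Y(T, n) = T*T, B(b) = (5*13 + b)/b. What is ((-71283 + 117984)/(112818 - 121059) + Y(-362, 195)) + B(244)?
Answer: 87831650267/670268 ≈ 1.3104e+5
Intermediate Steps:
B(b) = (65 + b)/b
Y(T, n) = T²
((-71283 + 117984)/(112818 - 121059) + Y(-362, 195)) + B(244) = ((-71283 + 117984)/(112818 - 121059) + (-362)²) + (65 + 244)/244 = (46701/(-8241) + 131044) + (1/244)*309 = (46701*(-1/8241) + 131044) + 309/244 = (-15567/2747 + 131044) + 309/244 = 359962301/2747 + 309/244 = 87831650267/670268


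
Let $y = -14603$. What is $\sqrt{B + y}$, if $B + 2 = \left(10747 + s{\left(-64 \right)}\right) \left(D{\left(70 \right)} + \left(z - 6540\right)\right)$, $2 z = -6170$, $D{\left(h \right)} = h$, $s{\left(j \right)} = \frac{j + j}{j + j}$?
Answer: $i \sqrt{102711745} \approx 10135.0 i$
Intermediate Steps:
$s{\left(j \right)} = 1$ ($s{\left(j \right)} = \frac{2 j}{2 j} = 2 j \frac{1}{2 j} = 1$)
$z = -3085$ ($z = \frac{1}{2} \left(-6170\right) = -3085$)
$B = -102697142$ ($B = -2 + \left(10747 + 1\right) \left(70 - 9625\right) = -2 + 10748 \left(70 - 9625\right) = -2 + 10748 \left(-9555\right) = -2 - 102697140 = -102697142$)
$\sqrt{B + y} = \sqrt{-102697142 - 14603} = \sqrt{-102711745} = i \sqrt{102711745}$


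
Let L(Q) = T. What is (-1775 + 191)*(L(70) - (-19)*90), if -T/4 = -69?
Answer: -3145824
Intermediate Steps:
T = 276 (T = -4*(-69) = 276)
L(Q) = 276
(-1775 + 191)*(L(70) - (-19)*90) = (-1775 + 191)*(276 - (-19)*90) = -1584*(276 - 19*(-90)) = -1584*(276 + 1710) = -1584*1986 = -3145824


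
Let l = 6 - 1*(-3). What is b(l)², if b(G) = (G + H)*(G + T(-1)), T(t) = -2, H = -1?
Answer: 3136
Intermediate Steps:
l = 9 (l = 6 + 3 = 9)
b(G) = (-1 + G)*(-2 + G) (b(G) = (G - 1)*(G - 2) = (-1 + G)*(-2 + G))
b(l)² = (2 + 9² - 3*9)² = (2 + 81 - 27)² = 56² = 3136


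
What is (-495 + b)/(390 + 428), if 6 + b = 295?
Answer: -103/409 ≈ -0.25183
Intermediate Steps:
b = 289 (b = -6 + 295 = 289)
(-495 + b)/(390 + 428) = (-495 + 289)/(390 + 428) = -206/818 = -206*1/818 = -103/409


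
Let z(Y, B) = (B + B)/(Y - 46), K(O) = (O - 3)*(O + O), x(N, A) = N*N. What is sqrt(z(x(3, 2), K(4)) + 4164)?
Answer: 2*sqrt(1424981)/37 ≈ 64.526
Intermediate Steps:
x(N, A) = N**2
K(O) = 2*O*(-3 + O) (K(O) = (-3 + O)*(2*O) = 2*O*(-3 + O))
z(Y, B) = 2*B/(-46 + Y) (z(Y, B) = (2*B)/(-46 + Y) = 2*B/(-46 + Y))
sqrt(z(x(3, 2), K(4)) + 4164) = sqrt(2*(2*4*(-3 + 4))/(-46 + 3**2) + 4164) = sqrt(2*(2*4*1)/(-46 + 9) + 4164) = sqrt(2*8/(-37) + 4164) = sqrt(2*8*(-1/37) + 4164) = sqrt(-16/37 + 4164) = sqrt(154052/37) = 2*sqrt(1424981)/37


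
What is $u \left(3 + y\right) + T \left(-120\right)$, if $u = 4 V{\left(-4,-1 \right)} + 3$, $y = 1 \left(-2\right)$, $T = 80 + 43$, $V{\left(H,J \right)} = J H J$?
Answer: $-14773$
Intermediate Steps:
$V{\left(H,J \right)} = H J^{2}$ ($V{\left(H,J \right)} = H J J = H J^{2}$)
$T = 123$
$y = -2$
$u = -13$ ($u = 4 \left(- 4 \left(-1\right)^{2}\right) + 3 = 4 \left(\left(-4\right) 1\right) + 3 = 4 \left(-4\right) + 3 = -16 + 3 = -13$)
$u \left(3 + y\right) + T \left(-120\right) = - 13 \left(3 - 2\right) + 123 \left(-120\right) = \left(-13\right) 1 - 14760 = -13 - 14760 = -14773$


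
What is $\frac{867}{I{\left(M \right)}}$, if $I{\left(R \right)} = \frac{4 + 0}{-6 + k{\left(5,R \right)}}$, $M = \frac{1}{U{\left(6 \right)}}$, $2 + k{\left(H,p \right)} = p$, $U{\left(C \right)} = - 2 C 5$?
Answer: $- \frac{139009}{80} \approx -1737.6$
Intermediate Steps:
$U{\left(C \right)} = - 10 C$
$k{\left(H,p \right)} = -2 + p$
$M = - \frac{1}{60}$ ($M = \frac{1}{\left(-10\right) 6} = \frac{1}{-60} = - \frac{1}{60} \approx -0.016667$)
$I{\left(R \right)} = \frac{4}{-8 + R}$ ($I{\left(R \right)} = \frac{4 + 0}{-6 + \left(-2 + R\right)} = \frac{4}{-8 + R}$)
$\frac{867}{I{\left(M \right)}} = \frac{867}{4 \frac{1}{-8 - \frac{1}{60}}} = \frac{867}{4 \frac{1}{- \frac{481}{60}}} = \frac{867}{4 \left(- \frac{60}{481}\right)} = \frac{867}{- \frac{240}{481}} = 867 \left(- \frac{481}{240}\right) = - \frac{139009}{80}$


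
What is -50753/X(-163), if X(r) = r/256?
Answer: 12992768/163 ≈ 79710.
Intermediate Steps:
X(r) = r/256 (X(r) = r*(1/256) = r/256)
-50753/X(-163) = -50753/((1/256)*(-163)) = -50753/(-163/256) = -50753*(-256/163) = 12992768/163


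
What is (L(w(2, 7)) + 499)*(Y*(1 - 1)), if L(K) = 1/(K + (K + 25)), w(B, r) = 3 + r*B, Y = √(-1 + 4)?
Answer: 0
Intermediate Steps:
Y = √3 ≈ 1.7320
w(B, r) = 3 + B*r
L(K) = 1/(25 + 2*K) (L(K) = 1/(K + (25 + K)) = 1/(25 + 2*K))
(L(w(2, 7)) + 499)*(Y*(1 - 1)) = (1/(25 + 2*(3 + 2*7)) + 499)*(√3*(1 - 1)) = (1/(25 + 2*(3 + 14)) + 499)*(√3*0) = (1/(25 + 2*17) + 499)*0 = (1/(25 + 34) + 499)*0 = (1/59 + 499)*0 = (29442/59)*0 = 0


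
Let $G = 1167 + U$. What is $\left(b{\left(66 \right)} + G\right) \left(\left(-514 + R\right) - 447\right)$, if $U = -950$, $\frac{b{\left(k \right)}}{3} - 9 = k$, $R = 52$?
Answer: $-401778$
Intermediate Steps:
$b{\left(k \right)} = 27 + 3 k$
$G = 217$ ($G = 1167 - 950 = 217$)
$\left(b{\left(66 \right)} + G\right) \left(\left(-514 + R\right) - 447\right) = \left(\left(27 + 3 \cdot 66\right) + 217\right) \left(\left(-514 + 52\right) - 447\right) = \left(\left(27 + 198\right) + 217\right) \left(-462 - 447\right) = \left(225 + 217\right) \left(-909\right) = 442 \left(-909\right) = -401778$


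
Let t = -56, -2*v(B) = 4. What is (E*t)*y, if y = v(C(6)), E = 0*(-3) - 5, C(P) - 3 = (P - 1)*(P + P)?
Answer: -560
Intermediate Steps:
C(P) = 3 + 2*P*(-1 + P) (C(P) = 3 + (P - 1)*(P + P) = 3 + (-1 + P)*(2*P) = 3 + 2*P*(-1 + P))
v(B) = -2 (v(B) = -½*4 = -2)
E = -5 (E = 0 - 5 = -5)
y = -2
(E*t)*y = -5*(-56)*(-2) = 280*(-2) = -560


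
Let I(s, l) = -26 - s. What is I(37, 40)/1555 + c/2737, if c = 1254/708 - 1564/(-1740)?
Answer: -246793309/6241779330 ≈ -0.039539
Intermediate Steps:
c = 137053/51330 (c = 1254*(1/708) - 1564*(-1/1740) = 209/118 + 391/435 = 137053/51330 ≈ 2.6700)
I(37, 40)/1555 + c/2737 = (-26 - 1*37)/1555 + (137053/51330)/2737 = (-26 - 37)*(1/1555) + (137053/51330)*(1/2737) = -63*1/1555 + 19579/20070030 = -63/1555 + 19579/20070030 = -246793309/6241779330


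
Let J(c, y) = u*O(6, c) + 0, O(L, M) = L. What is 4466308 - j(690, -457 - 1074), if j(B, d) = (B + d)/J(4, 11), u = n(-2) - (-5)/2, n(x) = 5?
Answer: 200984701/45 ≈ 4.4663e+6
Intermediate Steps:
u = 15/2 (u = 5 - (-5)/2 = 5 - 1*(-5/2) = 5 + 5/2 = 15/2 ≈ 7.5000)
J(c, y) = 45 (J(c, y) = (15/2)*6 + 0 = 45 + 0 = 45)
j(B, d) = B/45 + d/45 (j(B, d) = (B + d)/45 = (B + d)*(1/45) = B/45 + d/45)
4466308 - j(690, -457 - 1074) = 4466308 - ((1/45)*690 + (-457 - 1074)/45) = 4466308 - (46/3 + (1/45)*(-1531)) = 4466308 - (46/3 - 1531/45) = 4466308 - 1*(-841/45) = 4466308 + 841/45 = 200984701/45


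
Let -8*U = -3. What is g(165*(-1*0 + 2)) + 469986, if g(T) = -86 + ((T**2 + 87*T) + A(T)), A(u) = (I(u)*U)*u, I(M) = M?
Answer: 1296695/2 ≈ 6.4835e+5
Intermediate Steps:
U = 3/8 (U = -1/8*(-3) = 3/8 ≈ 0.37500)
A(u) = 3*u**2/8 (A(u) = (u*(3/8))*u = (3*u/8)*u = 3*u**2/8)
g(T) = -86 + 87*T + 11*T**2/8 (g(T) = -86 + ((T**2 + 87*T) + 3*T**2/8) = -86 + (87*T + 11*T**2/8) = -86 + 87*T + 11*T**2/8)
g(165*(-1*0 + 2)) + 469986 = (-86 + 87*(165*(-1*0 + 2)) + 11*(165*(-1*0 + 2))**2/8) + 469986 = (-86 + 87*(165*(0 + 2)) + 11*(165*(0 + 2))**2/8) + 469986 = (-86 + 87*(165*2) + 11*(165*2)**2/8) + 469986 = (-86 + 87*330 + (11/8)*330**2) + 469986 = (-86 + 28710 + (11/8)*108900) + 469986 = (-86 + 28710 + 299475/2) + 469986 = 356723/2 + 469986 = 1296695/2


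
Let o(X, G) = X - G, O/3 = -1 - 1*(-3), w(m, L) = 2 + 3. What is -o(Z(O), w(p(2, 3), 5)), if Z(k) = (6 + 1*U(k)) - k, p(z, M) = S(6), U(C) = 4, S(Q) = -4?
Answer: 1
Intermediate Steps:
p(z, M) = -4
w(m, L) = 5
O = 6 (O = 3*(-1 - 1*(-3)) = 3*(-1 + 3) = 3*2 = 6)
Z(k) = 10 - k (Z(k) = (6 + 1*4) - k = (6 + 4) - k = 10 - k)
-o(Z(O), w(p(2, 3), 5)) = -((10 - 1*6) - 1*5) = -((10 - 6) - 5) = -(4 - 5) = -1*(-1) = 1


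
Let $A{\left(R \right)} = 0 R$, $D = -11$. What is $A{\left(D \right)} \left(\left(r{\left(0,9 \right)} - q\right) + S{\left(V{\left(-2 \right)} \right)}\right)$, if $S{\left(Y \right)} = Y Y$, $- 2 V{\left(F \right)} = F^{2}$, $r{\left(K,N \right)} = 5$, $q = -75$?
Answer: $0$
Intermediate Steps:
$A{\left(R \right)} = 0$
$V{\left(F \right)} = - \frac{F^{2}}{2}$
$S{\left(Y \right)} = Y^{2}$
$A{\left(D \right)} \left(\left(r{\left(0,9 \right)} - q\right) + S{\left(V{\left(-2 \right)} \right)}\right) = 0 \left(\left(5 - -75\right) + \left(- \frac{\left(-2\right)^{2}}{2}\right)^{2}\right) = 0 \left(\left(5 + 75\right) + \left(\left(- \frac{1}{2}\right) 4\right)^{2}\right) = 0 \left(80 + \left(-2\right)^{2}\right) = 0 \left(80 + 4\right) = 0 \cdot 84 = 0$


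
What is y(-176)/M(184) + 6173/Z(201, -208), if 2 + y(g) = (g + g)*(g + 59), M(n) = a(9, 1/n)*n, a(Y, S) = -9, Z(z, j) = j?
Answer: -2348543/43056 ≈ -54.546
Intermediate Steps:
M(n) = -9*n
y(g) = -2 + 2*g*(59 + g) (y(g) = -2 + (g + g)*(g + 59) = -2 + (2*g)*(59 + g) = -2 + 2*g*(59 + g))
y(-176)/M(184) + 6173/Z(201, -208) = (-2 + 2*(-176)**2 + 118*(-176))/((-9*184)) + 6173/(-208) = (-2 + 2*30976 - 20768)/(-1656) + 6173*(-1/208) = (-2 + 61952 - 20768)*(-1/1656) - 6173/208 = 41182*(-1/1656) - 6173/208 = -20591/828 - 6173/208 = -2348543/43056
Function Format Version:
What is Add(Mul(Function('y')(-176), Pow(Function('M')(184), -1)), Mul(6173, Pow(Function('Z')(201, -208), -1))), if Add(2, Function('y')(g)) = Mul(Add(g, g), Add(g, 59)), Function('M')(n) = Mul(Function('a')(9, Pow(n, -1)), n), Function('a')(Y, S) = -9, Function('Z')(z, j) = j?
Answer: Rational(-2348543, 43056) ≈ -54.546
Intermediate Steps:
Function('M')(n) = Mul(-9, n)
Function('y')(g) = Add(-2, Mul(2, g, Add(59, g))) (Function('y')(g) = Add(-2, Mul(Add(g, g), Add(g, 59))) = Add(-2, Mul(Mul(2, g), Add(59, g))) = Add(-2, Mul(2, g, Add(59, g))))
Add(Mul(Function('y')(-176), Pow(Function('M')(184), -1)), Mul(6173, Pow(Function('Z')(201, -208), -1))) = Add(Mul(Add(-2, Mul(2, Pow(-176, 2)), Mul(118, -176)), Pow(Mul(-9, 184), -1)), Mul(6173, Pow(-208, -1))) = Add(Mul(Add(-2, Mul(2, 30976), -20768), Pow(-1656, -1)), Mul(6173, Rational(-1, 208))) = Add(Mul(Add(-2, 61952, -20768), Rational(-1, 1656)), Rational(-6173, 208)) = Add(Mul(41182, Rational(-1, 1656)), Rational(-6173, 208)) = Add(Rational(-20591, 828), Rational(-6173, 208)) = Rational(-2348543, 43056)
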